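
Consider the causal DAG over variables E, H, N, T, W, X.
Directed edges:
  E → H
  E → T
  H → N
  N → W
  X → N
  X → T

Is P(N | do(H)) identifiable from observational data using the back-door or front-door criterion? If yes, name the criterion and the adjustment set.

desc(H)\{H}={N,W}; candidates ⊆ {E,T,X}.
∅: H⊥N given ∅ in G with H→· removed — back-door holds.
P(N|do(H)) = P(N|H) — no adjustment needed.

P(N|do(H)): backdoor, adjust for ∅.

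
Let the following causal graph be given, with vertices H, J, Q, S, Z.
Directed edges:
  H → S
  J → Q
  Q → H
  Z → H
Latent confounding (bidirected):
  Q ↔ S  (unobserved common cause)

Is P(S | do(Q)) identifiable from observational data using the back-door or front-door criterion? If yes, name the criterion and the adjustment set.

desc(Q)\{Q}={H,S}; candidates ⊆ {J,Z}.
Q↔S: latent back-door arc(s) into Q.
size 0: {}; under {} Q still reaches {J,S} ∋ S.
size 1: {J}, {Z}; under {J} Q still reaches {S} ∋ S.
size 2: {J,Z}; under {J,Z} Q still reaches {S} ∋ S.
Q↔S cannot be blocked by any observed set — no back-door set.
{H}: (i) intercepts every directed Q→S path; (ii) no back-door Q→{H}; (iii) {Q} blocks every back-door {H}→S. Front-door holds.
P(S|do(Q)) = Σ_{H} P(H|Q) Σ_{Q'} P(S|H,Q')P(Q').

P(S|do(Q)): frontdoor, adjust for {H}.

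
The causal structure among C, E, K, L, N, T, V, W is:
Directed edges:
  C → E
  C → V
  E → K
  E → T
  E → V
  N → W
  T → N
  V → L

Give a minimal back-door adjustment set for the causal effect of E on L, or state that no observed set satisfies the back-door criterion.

desc(E)\{E}={K,L,N,T,V,W}; candidates ⊆ {C}.
size 0: {}; under {} E still reaches {C,L,V} ∋ L.
{C}: E⊥L given {C} in G with E→· removed — back-door holds.

E→L: minimal back-door set {C}.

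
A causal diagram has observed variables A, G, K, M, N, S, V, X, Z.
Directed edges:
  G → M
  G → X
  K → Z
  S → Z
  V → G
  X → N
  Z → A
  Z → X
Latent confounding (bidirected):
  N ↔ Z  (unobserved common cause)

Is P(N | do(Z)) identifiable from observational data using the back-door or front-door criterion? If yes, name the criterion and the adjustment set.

P(N|do(Z)): frontdoor, adjust for {X}.

desc(Z)\{Z}={A,N,X}; candidates ⊆ {G,K,M,S,V}.
Z↔N: latent back-door arc(s) into Z.
size 0: {}; under {} Z still reaches {K,N,S} ∋ N.
size 1: {G}, {K}, {M} …(+2); under {G} Z still reaches {K,N,S} ∋ N.
size 2: {G,K}, {G,M}, {G,S} …(+7); under {G,K} Z still reaches {N,S} ∋ N.
Z↔N cannot be blocked by any observed set — no back-door set.
{X}: (i) intercepts every directed Z→N path; (ii) no back-door Z→{X}; (iii) {Z} blocks every back-door {X}→N. Front-door holds.
P(N|do(Z)) = Σ_{X} P(X|Z) Σ_{Z'} P(N|X,Z')P(Z').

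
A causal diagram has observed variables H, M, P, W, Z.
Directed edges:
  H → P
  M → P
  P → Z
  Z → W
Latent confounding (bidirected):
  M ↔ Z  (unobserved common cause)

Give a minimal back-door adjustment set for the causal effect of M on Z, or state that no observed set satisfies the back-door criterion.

desc(M)\{M}={P,W,Z}; candidates ⊆ {H}.
M↔Z: latent back-door arc(s) into M.
size 0: {}; under {} M still reaches {W,Z} ∋ Z.
size 1: {H}; under {H} M still reaches {W,Z} ∋ Z.
M↔Z cannot be blocked by any observed set — no back-door set.

M→Z: no observed back-door set.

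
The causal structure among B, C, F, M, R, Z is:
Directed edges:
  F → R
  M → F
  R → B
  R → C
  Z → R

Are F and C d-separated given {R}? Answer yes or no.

Bayes-Ball from F | {R} reaches {M,Z}.
C ∉ reach(F|{R}) ⇒ F ⊥ C | {R}.

Yes — F ⊥ C | {R}.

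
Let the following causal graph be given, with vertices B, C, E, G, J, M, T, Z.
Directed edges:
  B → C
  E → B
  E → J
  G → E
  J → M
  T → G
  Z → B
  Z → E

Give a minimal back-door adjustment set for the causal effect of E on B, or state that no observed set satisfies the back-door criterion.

E→B: minimal back-door set {Z}.

desc(E)\{E}={B,C,J,M}; candidates ⊆ {G,T,Z}.
size 0: {}; under {} E still reaches {B,C,G,T,Z} ∋ B.
{Z}: E⊥B given {Z} in G with E→· removed — back-door holds.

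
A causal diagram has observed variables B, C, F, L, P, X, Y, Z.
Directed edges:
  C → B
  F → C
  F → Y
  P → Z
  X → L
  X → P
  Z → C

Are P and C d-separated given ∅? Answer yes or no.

No — P and C are d-connected given ∅.

Bayes-Ball from P | ∅ reaches {B,C,L,X,Z}.
C ∈ reach(P|∅) ⇒ P ⊥̸ C | ∅.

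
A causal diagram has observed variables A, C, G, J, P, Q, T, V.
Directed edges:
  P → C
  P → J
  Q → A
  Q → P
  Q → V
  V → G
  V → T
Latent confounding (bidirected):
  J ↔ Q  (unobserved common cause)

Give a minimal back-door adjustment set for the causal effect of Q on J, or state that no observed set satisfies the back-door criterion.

desc(Q)\{Q}={A,C,G,J,P,T,V}; candidates ⊆ {—}.
Q↔J: latent back-door arc(s) into Q.
size 0: {}; under {} Q still reaches {J} ∋ J.
Q↔J cannot be blocked by any observed set — no back-door set.

Q→J: no observed back-door set.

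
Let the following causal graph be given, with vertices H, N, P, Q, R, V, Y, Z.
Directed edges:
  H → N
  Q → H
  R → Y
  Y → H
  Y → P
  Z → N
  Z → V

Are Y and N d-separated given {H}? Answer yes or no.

Yes — Y ⊥ N | {H}.

Bayes-Ball from Y | {H} reaches {P,Q,R}.
N ∉ reach(Y|{H}) ⇒ Y ⊥ N | {H}.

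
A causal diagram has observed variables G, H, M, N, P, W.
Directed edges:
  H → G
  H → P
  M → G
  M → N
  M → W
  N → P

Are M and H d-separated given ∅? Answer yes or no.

Bayes-Ball from M | ∅ reaches {G,N,P,W}.
H ∉ reach(M|∅) ⇒ M ⊥ H | ∅.

Yes — M ⊥ H | ∅.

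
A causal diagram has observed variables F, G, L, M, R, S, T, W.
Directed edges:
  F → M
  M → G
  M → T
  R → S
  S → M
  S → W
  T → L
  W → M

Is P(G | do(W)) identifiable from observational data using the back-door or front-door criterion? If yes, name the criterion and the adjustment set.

P(G|do(W)): backdoor, adjust for {S}.

desc(W)\{W}={G,L,M,T}; candidates ⊆ {F,R,S}.
size 0: {}; under {} W still reaches {G,L,M,R,S,T} ∋ G.
{S}: W⊥G given {S} in G with W→· removed — back-door holds.
P(G|do(W)) = Σ_{S} P(G|W,S)·P(S).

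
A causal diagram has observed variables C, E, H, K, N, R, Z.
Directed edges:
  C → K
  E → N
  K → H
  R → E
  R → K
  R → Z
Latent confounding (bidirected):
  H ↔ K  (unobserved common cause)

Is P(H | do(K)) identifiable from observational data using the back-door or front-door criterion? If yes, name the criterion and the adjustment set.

P(H|do(K)): not identifiable (no BD/FD set).

desc(K)\{K}={H}; candidates ⊆ {C,E,N,R,Z}.
K↔H: latent back-door arc(s) into K.
size 0: {}; under {} K still reaches {C,E,H,N,R,Z} ∋ H.
size 1: {C}, {E}, {N} …(+2); under {C} K still reaches {E,H,N,R,Z} ∋ H.
size 2: {C,E}, {C,N}, {C,R} …(+7); under {C,E} K still reaches {H,R,Z} ∋ H.
K↔H cannot be blocked by any observed set — no back-door set.
No mediator lies on a directed K→…→H path.
Neither criterion identifies P(H|do(K)) in this graph.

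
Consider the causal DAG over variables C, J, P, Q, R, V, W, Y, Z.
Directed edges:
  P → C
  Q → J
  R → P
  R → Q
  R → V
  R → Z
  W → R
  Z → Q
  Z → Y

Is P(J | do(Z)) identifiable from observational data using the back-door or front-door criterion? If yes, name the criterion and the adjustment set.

P(J|do(Z)): backdoor, adjust for {R}.

desc(Z)\{Z}={J,Q,Y}; candidates ⊆ {C,P,R,V,W}.
size 0: {}; under {} Z still reaches {C,J,P,Q,R,V,W} ∋ J.
{R}: Z⊥J given {R} in G with Z→· removed — back-door holds.
P(J|do(Z)) = Σ_{R} P(J|Z,R)·P(R).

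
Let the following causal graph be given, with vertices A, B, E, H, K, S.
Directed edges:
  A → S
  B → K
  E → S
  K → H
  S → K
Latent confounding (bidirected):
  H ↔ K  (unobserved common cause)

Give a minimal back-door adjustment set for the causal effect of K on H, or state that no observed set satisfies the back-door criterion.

K→H: no observed back-door set.

desc(K)\{K}={H}; candidates ⊆ {A,B,E,S}.
K↔H: latent back-door arc(s) into K.
size 0: {}; under {} K still reaches {A,B,E,H,S} ∋ H.
size 1: {A}, {B}, {E} …(+1); under {A} K still reaches {B,E,H,S} ∋ H.
size 2: {A,B}, {A,E}, {A,S} …(+3); under {A,B} K still reaches {E,H,S} ∋ H.
K↔H cannot be blocked by any observed set — no back-door set.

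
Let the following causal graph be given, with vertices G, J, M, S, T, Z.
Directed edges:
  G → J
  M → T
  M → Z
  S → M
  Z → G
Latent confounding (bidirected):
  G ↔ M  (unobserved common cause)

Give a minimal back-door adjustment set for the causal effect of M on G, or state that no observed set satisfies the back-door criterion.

M→G: no observed back-door set.

desc(M)\{M}={G,J,T,Z}; candidates ⊆ {S}.
M↔G: latent back-door arc(s) into M.
size 0: {}; under {} M still reaches {G,J,S} ∋ G.
size 1: {S}; under {S} M still reaches {G,J} ∋ G.
M↔G cannot be blocked by any observed set — no back-door set.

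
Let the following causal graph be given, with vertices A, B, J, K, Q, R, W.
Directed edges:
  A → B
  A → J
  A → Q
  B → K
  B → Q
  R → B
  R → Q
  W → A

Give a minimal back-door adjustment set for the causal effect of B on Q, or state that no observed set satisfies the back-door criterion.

desc(B)\{B}={K,Q}; candidates ⊆ {A,J,R,W}.
size 0: {}; under {} B still reaches {A,J,Q,R,W} ∋ Q.
size 1: {A}, {J}, {R} …(+1); under {A} B still reaches {Q,R} ∋ Q.
{A,R}: B⊥Q given {A,R} in G with B→· removed — back-door holds.

B→Q: minimal back-door set {A, R}.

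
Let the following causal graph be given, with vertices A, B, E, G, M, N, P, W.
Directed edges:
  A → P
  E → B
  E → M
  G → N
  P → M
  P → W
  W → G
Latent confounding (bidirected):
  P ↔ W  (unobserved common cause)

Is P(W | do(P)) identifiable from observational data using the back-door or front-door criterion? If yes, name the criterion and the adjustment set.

desc(P)\{P}={G,M,N,W}; candidates ⊆ {A,B,E}.
P↔W: latent back-door arc(s) into P.
size 0: {}; under {} P still reaches {A,G,N,W} ∋ W.
size 1: {A}, {B}, {E}; under {A} P still reaches {G,N,W} ∋ W.
size 2: {A,B}, {A,E}, {B,E}; under {A,B} P still reaches {G,N,W} ∋ W.
P↔W cannot be blocked by any observed set — no back-door set.
No mediator lies on a directed P→…→W path.
Neither criterion identifies P(W|do(P)) in this graph.

P(W|do(P)): not identifiable (no BD/FD set).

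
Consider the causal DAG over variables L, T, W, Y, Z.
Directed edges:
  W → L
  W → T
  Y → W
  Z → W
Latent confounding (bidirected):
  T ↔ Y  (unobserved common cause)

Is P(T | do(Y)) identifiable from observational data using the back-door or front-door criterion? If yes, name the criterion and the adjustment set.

P(T|do(Y)): frontdoor, adjust for {W}.

desc(Y)\{Y}={L,T,W}; candidates ⊆ {Z}.
Y↔T: latent back-door arc(s) into Y.
size 0: {}; under {} Y still reaches {T} ∋ T.
size 1: {Z}; under {Z} Y still reaches {T} ∋ T.
Y↔T cannot be blocked by any observed set — no back-door set.
{W}: (i) intercepts every directed Y→T path; (ii) no back-door Y→{W}; (iii) {Y} blocks every back-door {W}→T. Front-door holds.
P(T|do(Y)) = Σ_{W} P(W|Y) Σ_{Y'} P(T|W,Y')P(Y').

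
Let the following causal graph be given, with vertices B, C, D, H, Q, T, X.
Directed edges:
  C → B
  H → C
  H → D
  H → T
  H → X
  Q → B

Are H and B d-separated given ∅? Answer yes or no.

Bayes-Ball from H | ∅ reaches {B,C,D,T,X}.
B ∈ reach(H|∅) ⇒ H ⊥̸ B | ∅.

No — H and B are d-connected given ∅.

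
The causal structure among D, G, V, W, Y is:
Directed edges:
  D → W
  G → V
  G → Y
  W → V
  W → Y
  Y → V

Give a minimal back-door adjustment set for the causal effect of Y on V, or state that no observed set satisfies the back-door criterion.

Y→V: minimal back-door set {G, W}.

desc(Y)\{Y}={V}; candidates ⊆ {D,G,W}.
size 0: {}; under {} Y still reaches {D,G,V,W} ∋ V.
size 1: {D}, {G}, {W}; under {D} Y still reaches {G,V,W} ∋ V.
{G,W}: Y⊥V given {G,W} in G with Y→· removed — back-door holds.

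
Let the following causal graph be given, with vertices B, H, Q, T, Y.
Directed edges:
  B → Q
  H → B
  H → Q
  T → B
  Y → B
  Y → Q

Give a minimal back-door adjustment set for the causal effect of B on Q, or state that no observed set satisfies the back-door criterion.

desc(B)\{B}={Q}; candidates ⊆ {H,T,Y}.
size 0: {}; under {} B still reaches {H,Q,T,Y} ∋ Q.
size 1: {H}, {T}, {Y}; under {H} B still reaches {Q,T,Y} ∋ Q.
{H,Y}: B⊥Q given {H,Y} in G with B→· removed — back-door holds.

B→Q: minimal back-door set {H, Y}.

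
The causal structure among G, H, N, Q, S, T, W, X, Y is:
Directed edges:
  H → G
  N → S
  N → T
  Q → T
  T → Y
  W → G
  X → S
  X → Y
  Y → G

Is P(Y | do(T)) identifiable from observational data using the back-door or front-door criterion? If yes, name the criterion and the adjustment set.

desc(T)\{T}={G,Y}; candidates ⊆ {H,N,Q,S,W,X}.
∅: T⊥Y given ∅ in G with T→· removed — back-door holds.
P(Y|do(T)) = P(Y|T) — no adjustment needed.

P(Y|do(T)): backdoor, adjust for ∅.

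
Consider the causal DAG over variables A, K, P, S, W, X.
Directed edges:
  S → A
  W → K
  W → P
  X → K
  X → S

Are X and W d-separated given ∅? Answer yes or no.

Yes — X ⊥ W | ∅.

Bayes-Ball from X | ∅ reaches {A,K,S}.
W ∉ reach(X|∅) ⇒ X ⊥ W | ∅.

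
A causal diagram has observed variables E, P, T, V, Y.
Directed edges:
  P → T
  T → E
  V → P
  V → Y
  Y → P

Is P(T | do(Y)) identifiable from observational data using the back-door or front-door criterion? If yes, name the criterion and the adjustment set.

P(T|do(Y)): backdoor, adjust for {V}.

desc(Y)\{Y}={E,P,T}; candidates ⊆ {V}.
size 0: {}; under {} Y still reaches {E,P,T,V} ∋ T.
{V}: Y⊥T given {V} in G with Y→· removed — back-door holds.
P(T|do(Y)) = Σ_{V} P(T|Y,V)·P(V).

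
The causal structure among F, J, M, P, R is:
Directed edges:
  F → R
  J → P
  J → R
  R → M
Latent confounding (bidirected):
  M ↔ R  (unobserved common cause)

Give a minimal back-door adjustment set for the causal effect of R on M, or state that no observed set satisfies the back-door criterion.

R→M: no observed back-door set.

desc(R)\{R}={M}; candidates ⊆ {F,J,P}.
R↔M: latent back-door arc(s) into R.
size 0: {}; under {} R still reaches {F,J,M,P} ∋ M.
size 1: {F}, {J}, {P}; under {F} R still reaches {J,M,P} ∋ M.
size 2: {F,J}, {F,P}, {J,P}; under {F,J} R still reaches {M} ∋ M.
R↔M cannot be blocked by any observed set — no back-door set.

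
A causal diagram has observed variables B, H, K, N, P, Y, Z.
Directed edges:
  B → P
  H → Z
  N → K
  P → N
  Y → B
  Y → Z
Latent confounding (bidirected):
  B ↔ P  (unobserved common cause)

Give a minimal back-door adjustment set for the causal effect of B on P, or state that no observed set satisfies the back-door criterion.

desc(B)\{B}={K,N,P}; candidates ⊆ {H,Y,Z}.
B↔P: latent back-door arc(s) into B.
size 0: {}; under {} B still reaches {K,N,P,Y,Z} ∋ P.
size 1: {H}, {Y}, {Z}; under {H} B still reaches {K,N,P,Y,Z} ∋ P.
size 2: {H,Y}, {H,Z}, {Y,Z}; under {H,Y} B still reaches {K,N,P} ∋ P.
B↔P cannot be blocked by any observed set — no back-door set.

B→P: no observed back-door set.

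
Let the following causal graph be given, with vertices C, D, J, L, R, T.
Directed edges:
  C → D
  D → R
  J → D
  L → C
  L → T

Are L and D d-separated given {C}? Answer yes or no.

Bayes-Ball from L | {C} reaches {T}.
D ∉ reach(L|{C}) ⇒ L ⊥ D | {C}.

Yes — L ⊥ D | {C}.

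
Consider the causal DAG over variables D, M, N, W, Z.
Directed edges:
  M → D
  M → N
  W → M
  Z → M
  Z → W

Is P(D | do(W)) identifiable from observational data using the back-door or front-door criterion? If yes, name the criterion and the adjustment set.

P(D|do(W)): backdoor, adjust for {Z}.

desc(W)\{W}={D,M,N}; candidates ⊆ {Z}.
size 0: {}; under {} W still reaches {D,M,N,Z} ∋ D.
{Z}: W⊥D given {Z} in G with W→· removed — back-door holds.
P(D|do(W)) = Σ_{Z} P(D|W,Z)·P(Z).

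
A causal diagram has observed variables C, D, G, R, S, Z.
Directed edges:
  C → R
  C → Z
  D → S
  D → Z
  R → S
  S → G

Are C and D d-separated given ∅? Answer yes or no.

Yes — C ⊥ D | ∅.

Bayes-Ball from C | ∅ reaches {G,R,S,Z}.
D ∉ reach(C|∅) ⇒ C ⊥ D | ∅.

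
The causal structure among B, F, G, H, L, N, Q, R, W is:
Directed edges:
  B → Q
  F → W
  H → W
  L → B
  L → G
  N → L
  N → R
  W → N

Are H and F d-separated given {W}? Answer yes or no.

No — H and F are d-connected given {W}.

Bayes-Ball from H | {W} reaches {F}.
F ∈ reach(H|{W}) ⇒ H ⊥̸ F | {W}.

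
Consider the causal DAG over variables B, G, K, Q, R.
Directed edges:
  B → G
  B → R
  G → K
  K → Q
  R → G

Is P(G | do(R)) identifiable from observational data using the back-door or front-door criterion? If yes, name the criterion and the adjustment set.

desc(R)\{R}={G,K,Q}; candidates ⊆ {B}.
size 0: {}; under {} R still reaches {B,G,K,Q} ∋ G.
{B}: R⊥G given {B} in G with R→· removed — back-door holds.
P(G|do(R)) = Σ_{B} P(G|R,B)·P(B).

P(G|do(R)): backdoor, adjust for {B}.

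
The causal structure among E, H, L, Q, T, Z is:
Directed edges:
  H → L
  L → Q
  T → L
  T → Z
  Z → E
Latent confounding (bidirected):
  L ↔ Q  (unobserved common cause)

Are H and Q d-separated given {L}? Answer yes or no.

Bayes-Ball from H | {L} reaches {E,Q,T,Z}.
Q ∈ reach(H|{L}) ⇒ H ⊥̸ Q | {L}.

No — H and Q are d-connected given {L}.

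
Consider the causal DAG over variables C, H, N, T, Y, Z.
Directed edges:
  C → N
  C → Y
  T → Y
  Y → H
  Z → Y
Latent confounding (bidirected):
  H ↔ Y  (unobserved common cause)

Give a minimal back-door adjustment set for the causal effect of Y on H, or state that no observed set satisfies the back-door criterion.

desc(Y)\{Y}={H}; candidates ⊆ {C,N,T,Z}.
Y↔H: latent back-door arc(s) into Y.
size 0: {}; under {} Y still reaches {C,H,N,T,Z} ∋ H.
size 1: {C}, {N}, {T} …(+1); under {C} Y still reaches {H,T,Z} ∋ H.
size 2: {C,N}, {C,T}, {C,Z} …(+3); under {C,N} Y still reaches {H,T,Z} ∋ H.
Y↔H cannot be blocked by any observed set — no back-door set.

Y→H: no observed back-door set.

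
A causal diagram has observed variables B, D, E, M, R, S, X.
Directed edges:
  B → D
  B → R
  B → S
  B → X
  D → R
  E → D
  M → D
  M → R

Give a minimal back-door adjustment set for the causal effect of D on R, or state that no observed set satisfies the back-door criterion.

desc(D)\{D}={R}; candidates ⊆ {B,E,M,S,X}.
size 0: {}; under {} D still reaches {B,E,M,R,S,X} ∋ R.
size 1: {B}, {E}, {M} …(+2); under {B} D still reaches {E,M,R} ∋ R.
{B,M}: D⊥R given {B,M} in G with D→· removed — back-door holds.

D→R: minimal back-door set {B, M}.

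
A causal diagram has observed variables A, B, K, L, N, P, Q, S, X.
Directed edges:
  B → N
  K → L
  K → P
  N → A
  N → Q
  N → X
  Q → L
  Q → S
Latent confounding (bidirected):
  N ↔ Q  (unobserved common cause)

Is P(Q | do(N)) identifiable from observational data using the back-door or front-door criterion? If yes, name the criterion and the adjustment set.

P(Q|do(N)): not identifiable (no BD/FD set).

desc(N)\{N}={A,L,Q,S,X}; candidates ⊆ {B,K,P}.
N↔Q: latent back-door arc(s) into N.
size 0: {}; under {} N still reaches {B,L,Q,S} ∋ Q.
size 1: {B}, {K}, {P}; under {B} N still reaches {L,Q,S} ∋ Q.
size 2: {B,K}, {B,P}, {K,P}; under {B,K} N still reaches {L,Q,S} ∋ Q.
N↔Q cannot be blocked by any observed set — no back-door set.
No mediator lies on a directed N→…→Q path.
Neither criterion identifies P(Q|do(N)) in this graph.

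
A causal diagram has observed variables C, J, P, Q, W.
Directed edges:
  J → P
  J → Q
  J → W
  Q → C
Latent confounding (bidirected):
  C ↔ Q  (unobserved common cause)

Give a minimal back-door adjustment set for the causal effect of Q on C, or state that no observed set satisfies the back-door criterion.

desc(Q)\{Q}={C}; candidates ⊆ {J,P,W}.
Q↔C: latent back-door arc(s) into Q.
size 0: {}; under {} Q still reaches {C,J,P,W} ∋ C.
size 1: {J}, {P}, {W}; under {J} Q still reaches {C} ∋ C.
size 2: {J,P}, {J,W}, {P,W}; under {J,P} Q still reaches {C} ∋ C.
Q↔C cannot be blocked by any observed set — no back-door set.

Q→C: no observed back-door set.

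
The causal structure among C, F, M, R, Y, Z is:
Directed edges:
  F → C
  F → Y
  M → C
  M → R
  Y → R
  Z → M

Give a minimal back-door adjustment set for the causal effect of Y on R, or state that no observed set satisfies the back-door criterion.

desc(Y)\{Y}={R}; candidates ⊆ {C,F,M,Z}.
∅: Y⊥R given ∅ in G with Y→· removed — back-door holds.

Y→R: minimal back-door set ∅.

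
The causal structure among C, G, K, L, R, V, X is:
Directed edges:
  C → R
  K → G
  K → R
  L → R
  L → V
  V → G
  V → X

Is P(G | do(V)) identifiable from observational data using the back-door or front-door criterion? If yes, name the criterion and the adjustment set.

desc(V)\{V}={G,X}; candidates ⊆ {C,K,L,R}.
∅: V⊥G given ∅ in G with V→· removed — back-door holds.
P(G|do(V)) = P(G|V) — no adjustment needed.

P(G|do(V)): backdoor, adjust for ∅.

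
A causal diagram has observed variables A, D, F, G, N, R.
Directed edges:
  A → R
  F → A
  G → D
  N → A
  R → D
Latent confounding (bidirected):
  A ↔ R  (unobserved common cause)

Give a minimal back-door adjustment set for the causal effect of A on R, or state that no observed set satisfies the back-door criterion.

desc(A)\{A}={D,R}; candidates ⊆ {F,G,N}.
A↔R: latent back-door arc(s) into A.
size 0: {}; under {} A still reaches {D,F,N,R} ∋ R.
size 1: {F}, {G}, {N}; under {F} A still reaches {D,N,R} ∋ R.
size 2: {F,G}, {F,N}, {G,N}; under {F,G} A still reaches {D,N,R} ∋ R.
A↔R cannot be blocked by any observed set — no back-door set.

A→R: no observed back-door set.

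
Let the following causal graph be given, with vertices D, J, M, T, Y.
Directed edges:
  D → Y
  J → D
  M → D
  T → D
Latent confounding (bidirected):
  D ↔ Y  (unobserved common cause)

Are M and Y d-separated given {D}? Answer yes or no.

No — M and Y are d-connected given {D}.

Bayes-Ball from M | {D} reaches {J,T,Y}.
Y ∈ reach(M|{D}) ⇒ M ⊥̸ Y | {D}.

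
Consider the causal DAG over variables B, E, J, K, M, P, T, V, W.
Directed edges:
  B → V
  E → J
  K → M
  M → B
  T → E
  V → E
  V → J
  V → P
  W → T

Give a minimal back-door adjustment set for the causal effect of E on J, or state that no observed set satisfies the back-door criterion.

E→J: minimal back-door set {V}.

desc(E)\{E}={J}; candidates ⊆ {B,K,M,P,T,V,W}.
size 0: {}; under {} E still reaches {B,J,K,M,P,T,V,W} ∋ J.
{V}: E⊥J given {V} in G with E→· removed — back-door holds.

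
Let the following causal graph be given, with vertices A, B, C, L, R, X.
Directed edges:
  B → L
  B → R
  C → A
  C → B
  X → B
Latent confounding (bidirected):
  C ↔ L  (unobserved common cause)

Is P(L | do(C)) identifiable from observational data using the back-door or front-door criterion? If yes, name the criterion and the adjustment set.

desc(C)\{C}={A,B,L,R}; candidates ⊆ {X}.
C↔L: latent back-door arc(s) into C.
size 0: {}; under {} C still reaches {L} ∋ L.
size 1: {X}; under {X} C still reaches {L} ∋ L.
C↔L cannot be blocked by any observed set — no back-door set.
{B}: (i) intercepts every directed C→L path; (ii) no back-door C→{B}; (iii) {C} blocks every back-door {B}→L. Front-door holds.
P(L|do(C)) = Σ_{B} P(B|C) Σ_{C'} P(L|B,C')P(C').

P(L|do(C)): frontdoor, adjust for {B}.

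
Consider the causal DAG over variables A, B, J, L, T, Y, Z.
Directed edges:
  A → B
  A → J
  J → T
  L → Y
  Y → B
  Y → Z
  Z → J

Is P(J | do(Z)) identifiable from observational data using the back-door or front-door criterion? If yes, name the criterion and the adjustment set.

P(J|do(Z)): backdoor, adjust for ∅.

desc(Z)\{Z}={J,T}; candidates ⊆ {A,B,L,Y}.
∅: Z⊥J given ∅ in G with Z→· removed — back-door holds.
P(J|do(Z)) = P(J|Z) — no adjustment needed.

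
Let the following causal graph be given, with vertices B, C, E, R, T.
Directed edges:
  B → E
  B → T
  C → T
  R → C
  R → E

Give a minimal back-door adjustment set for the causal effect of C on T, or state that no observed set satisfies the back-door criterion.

C→T: minimal back-door set ∅.

desc(C)\{C}={T}; candidates ⊆ {B,E,R}.
∅: C⊥T given ∅ in G with C→· removed — back-door holds.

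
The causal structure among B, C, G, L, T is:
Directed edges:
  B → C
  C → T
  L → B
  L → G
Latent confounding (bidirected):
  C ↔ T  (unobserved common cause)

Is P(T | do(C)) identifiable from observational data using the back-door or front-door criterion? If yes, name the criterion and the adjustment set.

desc(C)\{C}={T}; candidates ⊆ {B,G,L}.
C↔T: latent back-door arc(s) into C.
size 0: {}; under {} C still reaches {B,G,L,T} ∋ T.
size 1: {B}, {G}, {L}; under {B} C still reaches {T} ∋ T.
size 2: {B,G}, {B,L}, {G,L}; under {B,G} C still reaches {T} ∋ T.
C↔T cannot be blocked by any observed set — no back-door set.
No mediator lies on a directed C→…→T path.
Neither criterion identifies P(T|do(C)) in this graph.

P(T|do(C)): not identifiable (no BD/FD set).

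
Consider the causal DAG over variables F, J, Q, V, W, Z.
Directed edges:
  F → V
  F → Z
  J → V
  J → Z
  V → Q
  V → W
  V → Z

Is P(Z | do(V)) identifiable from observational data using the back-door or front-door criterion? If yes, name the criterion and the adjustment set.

P(Z|do(V)): backdoor, adjust for {F, J}.

desc(V)\{V}={Q,W,Z}; candidates ⊆ {F,J}.
size 0: {}; under {} V still reaches {F,J,Z} ∋ Z.
size 1: {F}, {J}; under {F} V still reaches {J,Z} ∋ Z.
{F,J}: V⊥Z given {F,J} in G with V→· removed — back-door holds.
P(Z|do(V)) = Σ_{F,J} P(Z|V,F,J)·P(F,J).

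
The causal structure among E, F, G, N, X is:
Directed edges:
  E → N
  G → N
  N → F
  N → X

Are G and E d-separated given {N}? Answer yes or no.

Bayes-Ball from G | {N} reaches {E}.
E ∈ reach(G|{N}) ⇒ G ⊥̸ E | {N}.

No — G and E are d-connected given {N}.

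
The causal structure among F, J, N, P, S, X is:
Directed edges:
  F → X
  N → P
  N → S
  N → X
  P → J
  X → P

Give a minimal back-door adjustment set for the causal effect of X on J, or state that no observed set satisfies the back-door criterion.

X→J: minimal back-door set {N}.

desc(X)\{X}={J,P}; candidates ⊆ {F,N,S}.
size 0: {}; under {} X still reaches {F,J,N,P,S} ∋ J.
{N}: X⊥J given {N} in G with X→· removed — back-door holds.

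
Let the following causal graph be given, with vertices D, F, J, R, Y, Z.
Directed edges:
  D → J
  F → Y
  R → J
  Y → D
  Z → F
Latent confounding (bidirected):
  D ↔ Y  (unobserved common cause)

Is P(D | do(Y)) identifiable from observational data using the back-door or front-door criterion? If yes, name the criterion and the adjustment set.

desc(Y)\{Y}={D,J}; candidates ⊆ {F,R,Z}.
Y↔D: latent back-door arc(s) into Y.
size 0: {}; under {} Y still reaches {D,F,J,Z} ∋ D.
size 1: {F}, {R}, {Z}; under {F} Y still reaches {D,J} ∋ D.
size 2: {F,R}, {F,Z}, {R,Z}; under {F,R} Y still reaches {D,J} ∋ D.
Y↔D cannot be blocked by any observed set — no back-door set.
No mediator lies on a directed Y→…→D path.
Neither criterion identifies P(D|do(Y)) in this graph.

P(D|do(Y)): not identifiable (no BD/FD set).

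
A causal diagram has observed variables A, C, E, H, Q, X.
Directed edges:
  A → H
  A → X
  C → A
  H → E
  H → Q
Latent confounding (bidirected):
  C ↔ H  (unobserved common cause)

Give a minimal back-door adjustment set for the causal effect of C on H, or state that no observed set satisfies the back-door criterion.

C→H: no observed back-door set.

desc(C)\{C}={A,E,H,Q,X}; candidates ⊆ {—}.
C↔H: latent back-door arc(s) into C.
size 0: {}; under {} C still reaches {E,H,Q} ∋ H.
C↔H cannot be blocked by any observed set — no back-door set.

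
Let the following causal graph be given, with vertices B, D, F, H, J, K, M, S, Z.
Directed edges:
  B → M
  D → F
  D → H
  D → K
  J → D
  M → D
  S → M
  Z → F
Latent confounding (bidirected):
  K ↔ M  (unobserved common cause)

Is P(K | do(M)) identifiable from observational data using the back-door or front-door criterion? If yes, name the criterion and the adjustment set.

desc(M)\{M}={D,F,H,K}; candidates ⊆ {B,J,S,Z}.
M↔K: latent back-door arc(s) into M.
size 0: {}; under {} M still reaches {B,K,S} ∋ K.
size 1: {B}, {J}, {S} …(+1); under {B} M still reaches {K,S} ∋ K.
size 2: {B,J}, {B,S}, {B,Z} …(+3); under {B,J} M still reaches {K,S} ∋ K.
M↔K cannot be blocked by any observed set — no back-door set.
{D}: (i) intercepts every directed M→K path; (ii) no back-door M→{D}; (iii) {M} blocks every back-door {D}→K. Front-door holds.
P(K|do(M)) = Σ_{D} P(D|M) Σ_{M'} P(K|D,M')P(M').

P(K|do(M)): frontdoor, adjust for {D}.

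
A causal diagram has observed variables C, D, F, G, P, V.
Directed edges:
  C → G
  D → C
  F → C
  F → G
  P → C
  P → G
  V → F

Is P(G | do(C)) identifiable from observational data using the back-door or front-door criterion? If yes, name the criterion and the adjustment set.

P(G|do(C)): backdoor, adjust for {F, P}.

desc(C)\{C}={G}; candidates ⊆ {D,F,P,V}.
size 0: {}; under {} C still reaches {D,F,G,P,V} ∋ G.
size 1: {D}, {F}, {P} …(+1); under {D} C still reaches {F,G,P,V} ∋ G.
{F,P}: C⊥G given {F,P} in G with C→· removed — back-door holds.
P(G|do(C)) = Σ_{F,P} P(G|C,F,P)·P(F,P).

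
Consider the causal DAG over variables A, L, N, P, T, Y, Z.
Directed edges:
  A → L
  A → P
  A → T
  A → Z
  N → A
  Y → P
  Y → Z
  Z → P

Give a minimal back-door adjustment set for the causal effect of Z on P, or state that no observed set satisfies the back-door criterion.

Z→P: minimal back-door set {A, Y}.

desc(Z)\{Z}={P}; candidates ⊆ {A,L,N,T,Y}.
size 0: {}; under {} Z still reaches {A,L,N,P,T,Y} ∋ P.
size 1: {A}, {L}, {N} …(+2); under {A} Z still reaches {P,Y} ∋ P.
{A,Y}: Z⊥P given {A,Y} in G with Z→· removed — back-door holds.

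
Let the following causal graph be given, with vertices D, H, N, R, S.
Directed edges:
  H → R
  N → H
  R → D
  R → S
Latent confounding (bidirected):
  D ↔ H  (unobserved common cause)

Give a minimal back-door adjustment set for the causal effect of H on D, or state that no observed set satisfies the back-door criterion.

desc(H)\{H}={D,R,S}; candidates ⊆ {N}.
H↔D: latent back-door arc(s) into H.
size 0: {}; under {} H still reaches {D,N} ∋ D.
size 1: {N}; under {N} H still reaches {D} ∋ D.
H↔D cannot be blocked by any observed set — no back-door set.

H→D: no observed back-door set.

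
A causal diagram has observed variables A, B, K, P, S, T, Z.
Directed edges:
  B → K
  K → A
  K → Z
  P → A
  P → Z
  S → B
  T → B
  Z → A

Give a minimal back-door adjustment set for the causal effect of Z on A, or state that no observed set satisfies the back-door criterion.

desc(Z)\{Z}={A}; candidates ⊆ {B,K,P,S,T}.
size 0: {}; under {} Z still reaches {A,B,K,P,S,T} ∋ A.
size 1: {B}, {K}, {P} …(+2); under {B} Z still reaches {A,K,P} ∋ A.
{K,P}: Z⊥A given {K,P} in G with Z→· removed — back-door holds.

Z→A: minimal back-door set {K, P}.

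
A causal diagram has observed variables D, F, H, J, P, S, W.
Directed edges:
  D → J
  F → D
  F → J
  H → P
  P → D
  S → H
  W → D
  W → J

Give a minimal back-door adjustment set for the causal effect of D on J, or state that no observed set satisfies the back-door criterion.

D→J: minimal back-door set {F, W}.

desc(D)\{D}={J}; candidates ⊆ {F,H,P,S,W}.
size 0: {}; under {} D still reaches {F,H,J,P,S,W} ∋ J.
size 1: {F}, {H}, {P} …(+2); under {F} D still reaches {H,J,P,S,W} ∋ J.
{F,W}: D⊥J given {F,W} in G with D→· removed — back-door holds.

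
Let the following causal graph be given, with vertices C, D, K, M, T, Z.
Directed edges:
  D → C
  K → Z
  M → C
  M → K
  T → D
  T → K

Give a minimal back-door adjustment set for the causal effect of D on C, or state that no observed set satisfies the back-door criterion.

desc(D)\{D}={C}; candidates ⊆ {K,M,T,Z}.
∅: D⊥C given ∅ in G with D→· removed — back-door holds.

D→C: minimal back-door set ∅.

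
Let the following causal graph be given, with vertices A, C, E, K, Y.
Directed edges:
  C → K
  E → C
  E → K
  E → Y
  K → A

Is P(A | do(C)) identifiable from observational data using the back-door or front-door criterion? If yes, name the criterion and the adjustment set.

P(A|do(C)): backdoor, adjust for {E}.

desc(C)\{C}={A,K}; candidates ⊆ {E,Y}.
size 0: {}; under {} C still reaches {A,E,K,Y} ∋ A.
{E}: C⊥A given {E} in G with C→· removed — back-door holds.
P(A|do(C)) = Σ_{E} P(A|C,E)·P(E).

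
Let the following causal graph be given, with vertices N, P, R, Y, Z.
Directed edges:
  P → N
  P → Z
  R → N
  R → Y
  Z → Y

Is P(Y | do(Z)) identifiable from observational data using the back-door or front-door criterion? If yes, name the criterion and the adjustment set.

desc(Z)\{Z}={Y}; candidates ⊆ {N,P,R}.
∅: Z⊥Y given ∅ in G with Z→· removed — back-door holds.
P(Y|do(Z)) = P(Y|Z) — no adjustment needed.

P(Y|do(Z)): backdoor, adjust for ∅.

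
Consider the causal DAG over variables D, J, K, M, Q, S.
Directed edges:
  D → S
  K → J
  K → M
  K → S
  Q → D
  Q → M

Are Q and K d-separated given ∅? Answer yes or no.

Yes — Q ⊥ K | ∅.

Bayes-Ball from Q | ∅ reaches {D,M,S}.
K ∉ reach(Q|∅) ⇒ Q ⊥ K | ∅.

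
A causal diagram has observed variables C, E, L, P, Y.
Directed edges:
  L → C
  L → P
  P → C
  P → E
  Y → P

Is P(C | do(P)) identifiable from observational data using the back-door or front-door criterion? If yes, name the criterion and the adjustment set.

P(C|do(P)): backdoor, adjust for {L}.

desc(P)\{P}={C,E}; candidates ⊆ {L,Y}.
size 0: {}; under {} P still reaches {C,L,Y} ∋ C.
{L}: P⊥C given {L} in G with P→· removed — back-door holds.
P(C|do(P)) = Σ_{L} P(C|P,L)·P(L).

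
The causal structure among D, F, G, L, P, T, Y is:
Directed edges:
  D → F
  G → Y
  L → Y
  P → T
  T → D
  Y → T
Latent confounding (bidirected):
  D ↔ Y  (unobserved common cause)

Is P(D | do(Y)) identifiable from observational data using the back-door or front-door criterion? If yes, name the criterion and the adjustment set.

P(D|do(Y)): frontdoor, adjust for {T}.

desc(Y)\{Y}={D,F,T}; candidates ⊆ {G,L,P}.
Y↔D: latent back-door arc(s) into Y.
size 0: {}; under {} Y still reaches {D,F,G,L} ∋ D.
size 1: {G}, {L}, {P}; under {G} Y still reaches {D,F,L} ∋ D.
size 2: {G,L}, {G,P}, {L,P}; under {G,L} Y still reaches {D,F} ∋ D.
Y↔D cannot be blocked by any observed set — no back-door set.
{T}: (i) intercepts every directed Y→D path; (ii) no back-door Y→{T}; (iii) {Y} blocks every back-door {T}→D. Front-door holds.
P(D|do(Y)) = Σ_{T} P(T|Y) Σ_{Y'} P(D|T,Y')P(Y').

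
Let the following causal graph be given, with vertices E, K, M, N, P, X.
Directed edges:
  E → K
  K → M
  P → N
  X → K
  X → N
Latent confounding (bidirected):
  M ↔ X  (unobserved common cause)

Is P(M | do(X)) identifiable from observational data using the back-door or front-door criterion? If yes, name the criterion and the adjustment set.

desc(X)\{X}={K,M,N}; candidates ⊆ {E,P}.
X↔M: latent back-door arc(s) into X.
size 0: {}; under {} X still reaches {M} ∋ M.
size 1: {E}, {P}; under {E} X still reaches {M} ∋ M.
size 2: {E,P}; under {E,P} X still reaches {M} ∋ M.
X↔M cannot be blocked by any observed set — no back-door set.
{K}: (i) intercepts every directed X→M path; (ii) no back-door X→{K}; (iii) {X} blocks every back-door {K}→M. Front-door holds.
P(M|do(X)) = Σ_{K} P(K|X) Σ_{X'} P(M|K,X')P(X').

P(M|do(X)): frontdoor, adjust for {K}.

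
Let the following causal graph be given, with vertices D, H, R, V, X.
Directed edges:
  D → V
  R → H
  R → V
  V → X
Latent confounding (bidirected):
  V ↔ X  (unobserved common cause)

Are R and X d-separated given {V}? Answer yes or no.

Bayes-Ball from R | {V} reaches {D,H,X}.
X ∈ reach(R|{V}) ⇒ R ⊥̸ X | {V}.

No — R and X are d-connected given {V}.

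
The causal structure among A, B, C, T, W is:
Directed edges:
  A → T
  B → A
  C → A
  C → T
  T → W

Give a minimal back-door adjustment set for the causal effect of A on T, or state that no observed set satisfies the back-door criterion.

A→T: minimal back-door set {C}.

desc(A)\{A}={T,W}; candidates ⊆ {B,C}.
size 0: {}; under {} A still reaches {B,C,T,W} ∋ T.
{C}: A⊥T given {C} in G with A→· removed — back-door holds.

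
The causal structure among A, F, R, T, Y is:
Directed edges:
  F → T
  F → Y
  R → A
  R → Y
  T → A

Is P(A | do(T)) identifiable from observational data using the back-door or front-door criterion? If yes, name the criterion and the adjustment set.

desc(T)\{T}={A}; candidates ⊆ {F,R,Y}.
∅: T⊥A given ∅ in G with T→· removed — back-door holds.
P(A|do(T)) = P(A|T) — no adjustment needed.

P(A|do(T)): backdoor, adjust for ∅.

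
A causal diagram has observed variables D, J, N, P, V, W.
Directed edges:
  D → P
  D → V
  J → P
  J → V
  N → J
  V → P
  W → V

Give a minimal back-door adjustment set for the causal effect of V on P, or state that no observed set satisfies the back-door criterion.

desc(V)\{V}={P}; candidates ⊆ {D,J,N,W}.
size 0: {}; under {} V still reaches {D,J,N,P,W} ∋ P.
size 1: {D}, {J}, {N} …(+1); under {D} V still reaches {J,N,P,W} ∋ P.
{D,J}: V⊥P given {D,J} in G with V→· removed — back-door holds.

V→P: minimal back-door set {D, J}.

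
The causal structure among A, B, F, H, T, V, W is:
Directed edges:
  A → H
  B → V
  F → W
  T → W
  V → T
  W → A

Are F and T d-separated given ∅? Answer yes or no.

Yes — F ⊥ T | ∅.

Bayes-Ball from F | ∅ reaches {A,H,W}.
T ∉ reach(F|∅) ⇒ F ⊥ T | ∅.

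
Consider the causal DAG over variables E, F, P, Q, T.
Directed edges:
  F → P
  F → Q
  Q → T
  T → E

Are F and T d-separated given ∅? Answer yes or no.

Bayes-Ball from F | ∅ reaches {E,P,Q,T}.
T ∈ reach(F|∅) ⇒ F ⊥̸ T | ∅.

No — F and T are d-connected given ∅.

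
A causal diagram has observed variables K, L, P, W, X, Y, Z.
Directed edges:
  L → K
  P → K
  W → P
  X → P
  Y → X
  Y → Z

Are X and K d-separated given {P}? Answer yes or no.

Yes — X ⊥ K | {P}.

Bayes-Ball from X | {P} reaches {W,Y,Z}.
K ∉ reach(X|{P}) ⇒ X ⊥ K | {P}.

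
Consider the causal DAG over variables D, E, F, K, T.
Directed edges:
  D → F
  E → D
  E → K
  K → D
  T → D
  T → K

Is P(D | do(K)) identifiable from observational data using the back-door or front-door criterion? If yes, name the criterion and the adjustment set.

desc(K)\{K}={D,F}; candidates ⊆ {E,T}.
size 0: {}; under {} K still reaches {D,E,F,T} ∋ D.
size 1: {E}, {T}; under {E} K still reaches {D,F,T} ∋ D.
{E,T}: K⊥D given {E,T} in G with K→· removed — back-door holds.
P(D|do(K)) = Σ_{E,T} P(D|K,E,T)·P(E,T).

P(D|do(K)): backdoor, adjust for {E, T}.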